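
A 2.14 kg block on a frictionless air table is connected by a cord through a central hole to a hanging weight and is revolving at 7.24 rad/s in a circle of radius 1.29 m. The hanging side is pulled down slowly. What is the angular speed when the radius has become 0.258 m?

No torque about the axis ⇒ m r₁² ω₁ = m r₂² ω₂.
ω₂ = ω₁ (r₁/r₂)² = (7.24)(1.29/0.258)² = 181.0 rad/s.

ω₂ ≈ 181 rad/s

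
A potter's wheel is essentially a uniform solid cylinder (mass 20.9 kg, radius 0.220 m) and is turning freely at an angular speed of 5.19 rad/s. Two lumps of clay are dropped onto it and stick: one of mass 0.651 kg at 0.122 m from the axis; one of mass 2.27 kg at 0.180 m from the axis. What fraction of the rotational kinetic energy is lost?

fraction ≈ 0.141

No external torque acts about the axis; L_before = L_after.
I_p = ½(20.9)(0.220)² = 0.5058 kg·m².
Added inertia Σmr² = (0.651)(0.122)² + (2.27)(0.180)² = 0.08324 kg·m²; I_f = 0.5058 + 0.08324 = 0.5890 kg·m².
ω_f = I_p ω_i / I_f = (0.5058)(5.19) / 0.5890 = 4.457 rad/s.
KE_i = ½(0.5058)(5.190 rad/s)² = 6.812 J; KE_f = ½(0.5890)(4.457)² = 5.849 J.
Fraction lost = 0.1413.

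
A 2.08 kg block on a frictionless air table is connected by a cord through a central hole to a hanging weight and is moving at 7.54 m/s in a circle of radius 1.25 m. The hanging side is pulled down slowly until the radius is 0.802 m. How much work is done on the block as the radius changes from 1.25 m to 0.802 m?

Central (radial) force ⇒ zero torque about the center ⇒ m v r is constant.
v₂ = v₁ r₁ / r₂ = (7.54)(1.25) / (0.802) = 11.75 m/s.
W = ΔKE = ½m(v₂² − v₁²) = 84.51 J.

W ≈ 84.5 J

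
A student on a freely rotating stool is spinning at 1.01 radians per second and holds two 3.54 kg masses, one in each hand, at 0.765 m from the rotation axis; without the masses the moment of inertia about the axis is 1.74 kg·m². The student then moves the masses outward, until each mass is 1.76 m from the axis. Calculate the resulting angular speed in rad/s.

ω₂ ≈ 0.251 rad/s

Angular momentum about the spin axis is conserved since the torque about it is zero.
I₁ = 1.74 + 2(3.54)(0.765)² = 5.883 kg·m²; I₂ = 1.74 + 2(3.54)(1.76)² = 23.67 kg·m².
ω₂ = I₁ω₁ / I₂ = (5.883)(1.01 rad/s) / (23.67) = 0.2510 rad/s.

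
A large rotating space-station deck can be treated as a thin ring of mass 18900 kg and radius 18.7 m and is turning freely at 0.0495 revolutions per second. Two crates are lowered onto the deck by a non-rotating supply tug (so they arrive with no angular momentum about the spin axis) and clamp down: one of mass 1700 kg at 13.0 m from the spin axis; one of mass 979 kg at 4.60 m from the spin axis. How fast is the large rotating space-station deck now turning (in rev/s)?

The added mass arrives with no angular momentum about the spin axis, and any external torque about the spin axis is negligible, so the system's angular momentum is conserved.
I_p = (18900)(18.7)² = 6.609e+06 kg·m².
Added inertia Σmr² = (1700)(13.0)² + (979)(4.60)² = 3.080e+05 kg·m²; I_f = 6.609e+06 + 3.080e+05 = 6.917e+06 kg·m².
ω_f = I_p ω_i / I_f = (6.609e+06)(0.0495) / 6.917e+06 = 0.04730 rev/s.

ω_f ≈ 0.0473 rev/s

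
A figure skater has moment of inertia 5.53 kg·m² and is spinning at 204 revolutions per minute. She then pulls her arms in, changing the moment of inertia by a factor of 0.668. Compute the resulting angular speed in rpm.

Angular momentum about the spin axis is conserved since the torque about it is zero.
I₂ = 0.668 × 5.53 = 3.694 kg·m².
ω₂ = I₁ω₁ / I₂ = (5.530)(204 rpm) / (3.694) = 305.4 rpm.

ω₂ ≈ 305 rpm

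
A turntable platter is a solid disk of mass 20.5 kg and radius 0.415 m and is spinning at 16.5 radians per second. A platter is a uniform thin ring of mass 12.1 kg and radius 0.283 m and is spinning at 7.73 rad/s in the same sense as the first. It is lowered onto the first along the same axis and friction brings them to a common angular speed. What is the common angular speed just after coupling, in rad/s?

The coupling torques are internal; angular momentum about the shared axis is conserved.
Moments of inertia: I_A = ½(20.5)(0.415)² = 1.765 kg·m²; I_B = (12.1)(0.283)² = 0.9691 kg·m².
Taking A's sense as positive: L = (1.765)(16.5) + (0.9691)(7.73) = 36.62 kg·m²·rad/s.
Combined I = 1.765 + 0.9691 = 2.734 kg·m².
ω_f = L / I = 36.62 / 2.734 = 13.39 rad/s.

|ω_f| ≈ 13.4 rad/s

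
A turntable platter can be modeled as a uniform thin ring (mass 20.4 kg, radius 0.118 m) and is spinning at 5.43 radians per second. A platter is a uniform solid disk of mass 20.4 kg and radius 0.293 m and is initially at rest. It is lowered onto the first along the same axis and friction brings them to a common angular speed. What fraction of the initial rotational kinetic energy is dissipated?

The coupling torques are internal; angular momentum about the shared axis is conserved.
Moments of inertia: I_A = (20.4)(0.118)² = 0.2840 kg·m²; I_B = ½(20.4)(0.293)² = 0.8757 kg·m².
Taking A's sense as positive: L = (0.2840)(5.43) = 1.542 kg·m²·rad/s.
Combined I = 0.2840 + 0.8757 = 1.160 kg·m².
ω_f = L / I = 1.542 / 1.160 = 1.330 rad/s.
KE_i = ½ΣIω² = 4.188 J; KE_f = ½(1.160)(1.330)² = 1.026 J.
Fraction dissipated = (KE_i − KE_f)/KE_i = 0.7551.

fraction ≈ 0.755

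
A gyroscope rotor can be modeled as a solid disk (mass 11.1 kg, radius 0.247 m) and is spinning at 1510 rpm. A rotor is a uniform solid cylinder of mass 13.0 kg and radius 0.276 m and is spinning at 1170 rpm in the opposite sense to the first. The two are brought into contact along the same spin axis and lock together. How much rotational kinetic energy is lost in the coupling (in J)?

No external torque acts about the common axis, so total angular momentum is conserved.
Moments of inertia: I_A = ½(11.1)(0.247)² = 0.3386 kg·m²; I_B = ½(13.0)(0.276)² = 0.4951 kg·m².
Taking A's sense as positive: L = (0.3386)(1510) − (0.4951)(1170) = -68.03 kg·m²·rpm.
Combined I = 0.3386 + 0.4951 = 0.8337 kg·m².
ω_f = L / I = -68.03 / 0.8337 = -81.60 rpm.
KE_i = ½ΣIω² = 7950 J; KE_f = ½(0.8337)(8.545)² = 30.44 J.

ΔKE lost ≈ 7920 J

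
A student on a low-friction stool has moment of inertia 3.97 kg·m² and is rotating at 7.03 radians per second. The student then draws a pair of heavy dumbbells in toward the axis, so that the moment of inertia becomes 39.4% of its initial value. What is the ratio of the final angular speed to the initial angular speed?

Angular momentum about the spin axis is conserved since the torque about it is zero.
I₂ = 0.394 × 3.97 = 1.564 kg·m².
ω₂/ω₁ = I₁/I₂ = 3.970 / 1.564 = 2.538.

ω₂/ω₁ ≈ 2.54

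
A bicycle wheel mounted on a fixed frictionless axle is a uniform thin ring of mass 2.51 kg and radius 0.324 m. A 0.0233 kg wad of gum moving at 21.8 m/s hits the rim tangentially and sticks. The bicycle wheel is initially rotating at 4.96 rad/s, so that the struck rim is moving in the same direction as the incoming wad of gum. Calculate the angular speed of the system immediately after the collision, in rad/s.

The axle reaction passes through the axle and exerts no torque about it; angular momentum about the axle is conserved through the impact.
I_p = (2.51)(0.324)² = 0.2635 kg·m². Taking the sense of the wad of gum's angular momentum as positive, L_{wad} = m v R = (0.0233)(21.8)(0.324) = 0.1646 kg·m²/s.
L_i = +I_p ω_p + m v R = +(0.2635)(4.96) + 0.1646 = 1.471 kg·m²/s.
After sticking, I_f = I_p + m R² = 0.2635 + (0.0233)(0.324)² = 0.2659 kg·m².
ω_f = L_i / I_f = 1.471 / 0.2659 = 5.533 rad/s.

|ω_f| ≈ 5.53 rad/s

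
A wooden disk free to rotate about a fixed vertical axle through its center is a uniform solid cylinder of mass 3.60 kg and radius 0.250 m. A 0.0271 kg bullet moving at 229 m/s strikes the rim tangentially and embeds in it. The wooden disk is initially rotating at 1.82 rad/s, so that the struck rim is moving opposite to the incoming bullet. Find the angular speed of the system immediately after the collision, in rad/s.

About the axle the impulsive forces during the collision are internal, so angular momentum about that axis is conserved.
I_p = ½(3.60)(0.250)² = 0.1125 kg·m². Taking the sense of the bullet's angular momentum as positive, L_{bullet} = m v R = (0.0271)(229)(0.250) = 1.551 kg·m²/s.
L_i = −I_p ω_p + m v R = −(0.1125)(1.82) + 1.551 = 1.347 kg·m²/s.
After sticking, I_f = I_p + m R² = 0.1125 + (0.0271)(0.250)² = 0.1142 kg·m².
ω_f = L_i / I_f = 1.347 / 0.1142 = 11.79 rad/s.

|ω_f| ≈ 11.8 rad/s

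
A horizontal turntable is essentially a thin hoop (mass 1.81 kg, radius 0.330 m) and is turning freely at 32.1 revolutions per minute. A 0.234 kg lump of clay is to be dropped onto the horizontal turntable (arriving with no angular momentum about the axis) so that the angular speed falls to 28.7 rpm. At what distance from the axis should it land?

No external torque acts about the axis; L_before = L_after.
I_p = (1.81)(0.330)² = 0.1971 kg·m².
I_p ω_i = (I_p + m r²) ω_f ⇒ m r² = I_p(ω_i/ω_f − 1) = 0.1971(32.1/28.7 − 1) = 0.02335 kg·m².
r = √(0.02335/0.234) = 0.3159 m.

r ≈ 0.316 m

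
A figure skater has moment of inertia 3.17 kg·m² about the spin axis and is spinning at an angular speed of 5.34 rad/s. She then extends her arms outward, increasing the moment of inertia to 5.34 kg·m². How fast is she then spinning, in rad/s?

With no external torque about the axis, L is conserved: I₁ω₁ = I₂ω₂.
ω₂ = I₁ω₁ / I₂ = (3.170)(5.34 rad/s) / (5.340) = 3.170 rad/s.

ω₂ ≈ 3.17 rad/s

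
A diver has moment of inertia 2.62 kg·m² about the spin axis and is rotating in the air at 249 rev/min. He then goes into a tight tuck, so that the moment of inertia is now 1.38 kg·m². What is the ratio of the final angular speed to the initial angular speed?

No external torque acts about the spin axis, so angular momentum is conserved.
ω₂/ω₁ = I₁/I₂ = 2.620 / 1.380 = 1.899.

ω₂/ω₁ ≈ 1.90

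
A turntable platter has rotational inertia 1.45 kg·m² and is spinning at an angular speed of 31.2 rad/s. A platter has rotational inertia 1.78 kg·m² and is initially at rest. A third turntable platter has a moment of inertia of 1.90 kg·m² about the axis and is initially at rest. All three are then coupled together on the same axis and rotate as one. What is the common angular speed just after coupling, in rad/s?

|ω_f| ≈ 8.82 rad/s

No external torque acts about the common axis, so total angular momentum is conserved.
Taking A's sense as positive: L = (1.450)(31.2) = 45.24 kg·m²·rad/s.
Combined I = 1.450 + 1.780 + 1.900 = 5.130 kg·m².
ω_f = L / I = 45.24 / 5.130 = 8.819 rad/s.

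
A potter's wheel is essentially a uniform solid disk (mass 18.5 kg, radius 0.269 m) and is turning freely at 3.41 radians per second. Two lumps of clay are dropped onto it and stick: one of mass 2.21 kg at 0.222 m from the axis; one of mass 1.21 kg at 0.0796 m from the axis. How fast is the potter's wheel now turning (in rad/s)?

The added mass arrives with no angular momentum about the axis, and any external torque about the axis is negligible, so the system's angular momentum is conserved.
I_p = ½(18.5)(0.269)² = 0.6693 kg·m².
Added inertia Σmr² = (2.21)(0.222)² + (1.21)(0.0796)² = 0.1166 kg·m²; I_f = 0.6693 + 0.1166 = 0.7859 kg·m².
ω_f = I_p ω_i / I_f = (0.6693)(3.41) / 0.7859 = 2.904 rad/s.

ω_f ≈ 2.90 rad/s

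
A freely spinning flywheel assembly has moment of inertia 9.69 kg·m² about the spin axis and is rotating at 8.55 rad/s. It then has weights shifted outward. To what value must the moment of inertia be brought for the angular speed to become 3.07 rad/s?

Angular momentum about the spin axis is conserved since the torque about it is zero.
I₂ = I₁ω₁ / ω₂ = (9.69)(8.55) / (3.07) = 26.99 kg·m².

I₂ ≈ 27.0 kg·m²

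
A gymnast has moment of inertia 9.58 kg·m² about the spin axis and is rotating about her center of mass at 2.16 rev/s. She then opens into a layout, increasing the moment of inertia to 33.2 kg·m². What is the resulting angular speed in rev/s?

With no external torque about the axis, L is conserved: I₁ω₁ = I₂ω₂.
ω₂ = I₁ω₁ / I₂ = (9.580)(2.16 rev/s) / (33.20) = 0.6233 rev/s.

ω₂ ≈ 0.623 rev/s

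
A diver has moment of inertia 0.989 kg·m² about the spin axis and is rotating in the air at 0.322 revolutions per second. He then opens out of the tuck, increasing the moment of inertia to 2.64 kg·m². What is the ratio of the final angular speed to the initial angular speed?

ω₂/ω₁ ≈ 0.375

With no external torque about the axis, L is conserved: I₁ω₁ = I₂ω₂.
ω₂/ω₁ = I₁/I₂ = 0.9890 / 2.640 = 0.3746.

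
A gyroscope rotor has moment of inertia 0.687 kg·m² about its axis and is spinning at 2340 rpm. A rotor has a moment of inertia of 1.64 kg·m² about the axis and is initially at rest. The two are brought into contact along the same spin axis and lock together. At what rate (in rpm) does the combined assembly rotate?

No external torque acts about the common axis, so total angular momentum is conserved.
Taking A's sense as positive: L = (0.6870)(2340) = 1608 kg·m²·rpm.
Combined I = 0.6870 + 1.640 = 2.327 kg·m².
ω_f = L / I = 1608 / 2.327 = 690.8 rpm.

|ω_f| ≈ 691 rpm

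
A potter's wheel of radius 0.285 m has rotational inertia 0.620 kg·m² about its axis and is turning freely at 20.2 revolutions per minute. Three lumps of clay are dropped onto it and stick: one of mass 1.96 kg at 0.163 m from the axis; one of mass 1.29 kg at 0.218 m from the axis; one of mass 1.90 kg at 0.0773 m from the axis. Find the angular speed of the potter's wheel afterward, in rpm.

The added mass arrives with no angular momentum about the axis, and any external torque about the axis is negligible, so the system's angular momentum is conserved.
Added inertia Σmr² = (1.96)(0.163)² + (1.29)(0.218)² + (1.90)(0.0773)² = 0.1247 kg·m²; I_f = 0.6200 + 0.1247 = 0.7447 kg·m².
ω_f = I_p ω_i / I_f = (0.6200)(20.2) / 0.7447 = 16.82 rpm.

ω_f ≈ 16.8 rpm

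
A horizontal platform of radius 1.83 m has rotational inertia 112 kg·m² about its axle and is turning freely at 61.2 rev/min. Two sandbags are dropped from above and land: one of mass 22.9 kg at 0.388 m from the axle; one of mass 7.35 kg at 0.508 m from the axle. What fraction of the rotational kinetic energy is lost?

fraction ≈ 0.0455

No external torque acts about the axle; L_before = L_after.
Added inertia Σmr² = (22.9)(0.388)² + (7.35)(0.508)² = 5.344 kg·m²; I_f = 112.0 + 5.344 = 117.3 kg·m².
ω_f = I_p ω_i / I_f = (112.0)(61.2) / 117.3 = 58.41 rpm.
KE_i = ½(112.0)(6.409 rad/s)² = 2300 J; KE_f = ½(117.3)(6.117)² = 2195 J.
Fraction lost = 0.04554.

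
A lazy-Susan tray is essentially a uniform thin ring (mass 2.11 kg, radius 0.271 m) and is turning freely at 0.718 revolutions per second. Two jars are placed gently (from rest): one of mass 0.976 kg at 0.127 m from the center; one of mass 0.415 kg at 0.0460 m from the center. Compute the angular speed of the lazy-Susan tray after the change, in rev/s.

ω_f ≈ 0.648 rev/s

The added mass arrives with no angular momentum about the center, and any external torque about the center is negligible, so the system's angular momentum is conserved.
I_p = (2.11)(0.271)² = 0.1550 kg·m².
Added inertia Σmr² = (0.976)(0.127)² + (0.415)(0.0460)² = 0.01662 kg·m²; I_f = 0.1550 + 0.01662 = 0.1716 kg·m².
ω_f = I_p ω_i / I_f = (0.1550)(0.718) / 0.1716 = 0.6485 rev/s.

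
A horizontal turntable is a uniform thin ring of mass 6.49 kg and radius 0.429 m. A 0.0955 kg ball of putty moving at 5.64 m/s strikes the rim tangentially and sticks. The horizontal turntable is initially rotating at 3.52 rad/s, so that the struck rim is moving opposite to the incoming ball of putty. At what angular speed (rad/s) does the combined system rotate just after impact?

About the axle the impulsive forces during the collision are internal, so angular momentum about that axis is conserved.
I_p = (6.49)(0.429)² = 1.194 kg·m². Taking the sense of the ball of putty's angular momentum as positive, L_{ball} = m v R = (0.0955)(5.64)(0.429) = 0.2311 kg·m²/s.
L_i = −I_p ω_p + m v R = −(1.194)(3.52) + 0.2311 = -3.973 kg·m²/s.
After sticking, I_f = I_p + m R² = 1.194 + (0.0955)(0.429)² = 1.212 kg·m².
ω_f = L_i / I_f = -3.973 / 1.212 = -3.278 rad/s.

|ω_f| ≈ 3.28 rad/s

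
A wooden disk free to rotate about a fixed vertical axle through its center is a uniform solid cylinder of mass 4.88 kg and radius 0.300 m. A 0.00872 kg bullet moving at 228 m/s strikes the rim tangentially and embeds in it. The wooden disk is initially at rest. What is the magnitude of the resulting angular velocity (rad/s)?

The axle reaction passes through the axle and exerts no torque about it; angular momentum about the axle is conserved through the impact.
I_p = ½(4.88)(0.300)² = 0.2196 kg·m². Taking the sense of the bullet's angular momentum as positive, L_{bullet} = m v R = (0.00872)(228)(0.300) = 0.5964 kg·m²/s.
L_i = 0 + 0.5964 = 0.5964 kg·m²/s.
After sticking, I_f = I_p + m R² = 0.2196 + (0.00872)(0.300)² = 0.2204 kg·m².
ω_f = L_i / I_f = 0.5964 / 0.2204 = 2.706 rad/s.

|ω_f| ≈ 2.71 rad/s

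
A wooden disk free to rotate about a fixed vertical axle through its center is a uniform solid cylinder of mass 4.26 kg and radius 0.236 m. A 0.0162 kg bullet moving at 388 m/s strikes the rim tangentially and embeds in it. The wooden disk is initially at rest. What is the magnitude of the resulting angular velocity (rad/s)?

About the axle the impulsive forces during the collision are internal, so angular momentum about that axis is conserved.
I_p = ½(4.26)(0.236)² = 0.1186 kg·m². Taking the sense of the bullet's angular momentum as positive, L_{bullet} = m v R = (0.0162)(388)(0.236) = 1.483 kg·m²/s.
L_i = 0 + 1.483 = 1.483 kg·m²/s.
After sticking, I_f = I_p + m R² = 0.1186 + (0.0162)(0.236)² = 0.1195 kg·m².
ω_f = L_i / I_f = 1.483 / 0.1195 = 12.41 rad/s.

|ω_f| ≈ 12.4 rad/s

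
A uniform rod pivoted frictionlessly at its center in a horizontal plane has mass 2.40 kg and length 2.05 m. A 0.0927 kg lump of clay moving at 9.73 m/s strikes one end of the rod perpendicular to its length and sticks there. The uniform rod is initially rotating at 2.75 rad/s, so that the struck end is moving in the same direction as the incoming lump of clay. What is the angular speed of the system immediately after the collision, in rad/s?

|ω_f| ≈ 3.45 rad/s

The axle reaction passes through the pivot and exerts no torque about it; angular momentum about the pivot is conserved through the impact.
I_p = (1/12)(2.40)(2.05)² = 0.8405 kg·m². Taking the sense of the lump of clay's angular momentum as positive, L_{lump} = m v R = (0.0927)(9.73)(2.05/2) = 0.9245 kg·m²/s.
L_i = +I_p ω_p + m v R = +(0.8405)(2.75) + 0.9245 = 3.236 kg·m²/s.
After sticking, I_f = I_p + m R² = 0.8405 + (0.0927)(2.05/2)² = 0.9379 kg·m².
ω_f = L_i / I_f = 3.236 / 0.9379 = 3.450 rad/s.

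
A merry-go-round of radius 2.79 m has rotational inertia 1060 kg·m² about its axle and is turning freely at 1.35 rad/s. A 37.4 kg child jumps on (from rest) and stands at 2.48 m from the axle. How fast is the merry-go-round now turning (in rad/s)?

The added mass arrives with no angular momentum about the axle, and any external torque about the axle is negligible, so the system's angular momentum is conserved.
Added inertia Σmr² = (37.4)(2.48)² = 230.0 kg·m²; I_f = 1060 + 230.0 = 1290 kg·m².
ω_f = I_p ω_i / I_f = (1060)(1.35) / 1290 = 1.109 rad/s.

ω_f ≈ 1.11 rad/s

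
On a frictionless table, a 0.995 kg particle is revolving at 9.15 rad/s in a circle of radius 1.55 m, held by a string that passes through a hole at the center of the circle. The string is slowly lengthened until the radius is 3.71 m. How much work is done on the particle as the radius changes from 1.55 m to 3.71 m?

No torque about the axis ⇒ m r₁² ω₁ = m r₂² ω₂.
ω₂ = ω₁ (r₁/r₂)² = (9.15)(1.55/3.71)² = 1.597 rad/s.
W = ΔKE = ½m(v₂² − v₁²) = -82.60 J.

W ≈ -82.6 J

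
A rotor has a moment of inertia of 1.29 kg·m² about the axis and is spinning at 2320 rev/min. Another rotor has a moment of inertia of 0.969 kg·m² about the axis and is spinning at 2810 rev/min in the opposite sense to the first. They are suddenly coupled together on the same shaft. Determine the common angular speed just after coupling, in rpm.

The coupling torques are internal; angular momentum about the shared axis is conserved.
Taking A's sense as positive: L = (1.290)(2320) − (0.9690)(2810) = 269.9 kg·m²·rpm.
Combined I = 1.290 + 0.9690 = 2.259 kg·m².
ω_f = L / I = 269.9 / 2.259 = 119.5 rpm.

|ω_f| ≈ 119 rpm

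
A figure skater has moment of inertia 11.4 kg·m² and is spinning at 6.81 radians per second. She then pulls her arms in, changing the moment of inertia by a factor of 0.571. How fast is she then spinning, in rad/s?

With no external torque about the axis, L is conserved: I₁ω₁ = I₂ω₂.
I₂ = 0.571 × 11.4 = 6.509 kg·m².
ω₂ = I₁ω₁ / I₂ = (11.40)(6.81 rad/s) / (6.509) = 11.93 rad/s.

ω₂ ≈ 11.9 rad/s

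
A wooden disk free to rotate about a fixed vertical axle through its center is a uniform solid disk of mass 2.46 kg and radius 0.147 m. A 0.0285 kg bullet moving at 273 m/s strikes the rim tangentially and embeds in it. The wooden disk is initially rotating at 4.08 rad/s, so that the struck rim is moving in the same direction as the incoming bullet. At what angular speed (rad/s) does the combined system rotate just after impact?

The axle reaction passes through the axle and exerts no torque about it; angular momentum about the axle is conserved through the impact.
I_p = ½(2.46)(0.147)² = 0.02658 kg·m². Taking the sense of the bullet's angular momentum as positive, L_{bullet} = m v R = (0.0285)(273)(0.147) = 1.144 kg·m²/s.
L_i = +I_p ω_p + m v R = +(0.02658)(4.08) + 1.144 = 1.252 kg·m²/s.
After sticking, I_f = I_p + m R² = 0.02658 + (0.0285)(0.147)² = 0.02719 kg·m².
ω_f = L_i / I_f = 1.252 / 0.02719 = 46.04 rad/s.

|ω_f| ≈ 46.0 rad/s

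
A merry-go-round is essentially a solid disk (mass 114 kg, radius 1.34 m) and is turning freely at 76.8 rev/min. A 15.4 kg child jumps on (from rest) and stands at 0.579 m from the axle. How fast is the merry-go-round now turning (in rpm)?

ω_f ≈ 73.1 rpm

The added mass arrives with no angular momentum about the axle, and any external torque about the axle is negligible, so the system's angular momentum is conserved.
I_p = ½(114)(1.34)² = 102.3 kg·m².
Added inertia Σmr² = (15.4)(0.579)² = 5.163 kg·m²; I_f = 102.3 + 5.163 = 107.5 kg·m².
ω_f = I_p ω_i / I_f = (102.3)(76.8) / 107.5 = 73.11 rpm.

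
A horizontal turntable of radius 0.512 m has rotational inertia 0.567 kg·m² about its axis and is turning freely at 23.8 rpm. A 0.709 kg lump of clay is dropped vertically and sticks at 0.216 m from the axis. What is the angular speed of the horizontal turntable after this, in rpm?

No external torque acts about the axis; L_before = L_after.
Added inertia Σmr² = (0.709)(0.216)² = 0.03308 kg·m²; I_f = 0.5670 + 0.03308 = 0.6001 kg·m².
ω_f = I_p ω_i / I_f = (0.5670)(23.8) / 0.6001 = 22.49 rpm.

ω_f ≈ 22.5 rpm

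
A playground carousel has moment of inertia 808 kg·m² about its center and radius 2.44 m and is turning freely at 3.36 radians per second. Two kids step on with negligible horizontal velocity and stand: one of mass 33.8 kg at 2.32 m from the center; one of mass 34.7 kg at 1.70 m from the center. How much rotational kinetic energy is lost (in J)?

The added mass arrives with no angular momentum about the center, and any external torque about the center is negligible, so the system's angular momentum is conserved.
Added inertia Σmr² = (33.8)(2.32)² + (34.7)(1.70)² = 282.2 kg·m²; I_f = 808.0 + 282.2 = 1090 kg·m².
ω_f = I_p ω_i / I_f = (808.0)(3.36) / 1090 = 2.490 rad/s.
KE_i = ½(808.0)(3.360 rad/s)² = 4561 J; KE_f = ½(1090)(2.490)² = 3380 J.

energy lost ≈ 1180 J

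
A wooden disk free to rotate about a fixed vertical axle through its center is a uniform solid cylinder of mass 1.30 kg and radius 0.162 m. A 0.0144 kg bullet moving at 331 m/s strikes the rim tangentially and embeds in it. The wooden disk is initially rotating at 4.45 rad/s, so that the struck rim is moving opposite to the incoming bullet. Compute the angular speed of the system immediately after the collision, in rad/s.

The axle reaction passes through the axle and exerts no torque about it; angular momentum about the axle is conserved through the impact.
I_p = ½(1.30)(0.162)² = 0.01706 kg·m². Taking the sense of the bullet's angular momentum as positive, L_{bullet} = m v R = (0.0144)(331)(0.162) = 0.7722 kg·m²/s.
L_i = −I_p ω_p + m v R = −(0.01706)(4.45) + 0.7722 = 0.6962 kg·m²/s.
After sticking, I_f = I_p + m R² = 0.01706 + (0.0144)(0.162)² = 0.01744 kg·m².
ω_f = L_i / I_f = 0.6962 / 0.01744 = 39.93 rad/s.

|ω_f| ≈ 39.9 rad/s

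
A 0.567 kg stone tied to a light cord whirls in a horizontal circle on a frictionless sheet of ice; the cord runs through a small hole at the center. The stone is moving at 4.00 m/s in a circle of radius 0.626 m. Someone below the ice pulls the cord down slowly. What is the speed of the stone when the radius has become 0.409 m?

v₂ ≈ 6.12 m/s

Central (radial) force ⇒ zero torque about the center ⇒ m v r is constant.
v₂ = v₁ r₁ / r₂ = (4.00)(0.626) / (0.409) = 6.122 m/s.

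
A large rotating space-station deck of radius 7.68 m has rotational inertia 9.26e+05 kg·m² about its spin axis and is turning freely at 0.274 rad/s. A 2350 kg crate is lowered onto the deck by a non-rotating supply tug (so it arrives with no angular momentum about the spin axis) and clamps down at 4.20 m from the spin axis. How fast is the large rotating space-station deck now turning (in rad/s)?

ω_f ≈ 0.262 rad/s

No external torque acts about the spin axis; L_before = L_after.
Added inertia Σmr² = (2350)(4.20)² = 41450 kg·m²; I_f = 9.260e+05 + 41450 = 9.675e+05 kg·m².
ω_f = I_p ω_i / I_f = (9.260e+05)(0.274) / 9.675e+05 = 0.2623 rad/s.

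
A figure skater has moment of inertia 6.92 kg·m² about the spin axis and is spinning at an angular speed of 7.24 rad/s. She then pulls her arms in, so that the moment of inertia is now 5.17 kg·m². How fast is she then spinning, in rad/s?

ω₂ ≈ 9.69 rad/s

With no external torque about the axis, L is conserved: I₁ω₁ = I₂ω₂.
ω₂ = I₁ω₁ / I₂ = (6.920)(7.24 rad/s) / (5.170) = 9.691 rad/s.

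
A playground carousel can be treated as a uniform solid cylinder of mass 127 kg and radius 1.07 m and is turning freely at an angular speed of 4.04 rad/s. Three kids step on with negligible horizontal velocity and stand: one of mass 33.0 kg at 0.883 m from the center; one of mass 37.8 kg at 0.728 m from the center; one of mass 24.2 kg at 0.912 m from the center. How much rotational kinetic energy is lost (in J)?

No external torque acts about the center; L_before = L_after.
I_p = ½(127)(1.07)² = 72.70 kg·m².
Added inertia Σmr² = (33.0)(0.883)² + (37.8)(0.728)² + (24.2)(0.912)² = 65.89 kg·m²; I_f = 72.70 + 65.89 = 138.6 kg·m².
ω_f = I_p ω_i / I_f = (72.70)(4.04) / 138.6 = 2.119 rad/s.
KE_i = ½(72.70)(4.040 rad/s)² = 593.3 J; KE_f = ½(138.6)(2.119)² = 311.2 J.

energy lost ≈ 282 J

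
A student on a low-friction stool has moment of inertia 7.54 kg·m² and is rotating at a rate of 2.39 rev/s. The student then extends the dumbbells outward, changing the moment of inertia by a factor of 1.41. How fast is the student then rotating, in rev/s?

No external torque acts about the spin axis, so angular momentum is conserved.
I₂ = 1.41 × 7.54 = 10.63 kg·m².
ω₂ = I₁ω₁ / I₂ = (7.540)(2.39 rev/s) / (10.63) = 1.695 rev/s.

ω₂ ≈ 1.70 rev/s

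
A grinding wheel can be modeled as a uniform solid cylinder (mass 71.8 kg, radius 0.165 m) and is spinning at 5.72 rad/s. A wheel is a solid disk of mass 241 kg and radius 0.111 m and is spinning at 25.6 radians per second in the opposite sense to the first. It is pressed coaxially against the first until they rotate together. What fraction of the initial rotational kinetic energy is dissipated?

fraction ≈ 0.575

The coupling torques are internal; angular momentum about the shared axis is conserved.
Moments of inertia: I_A = ½(71.8)(0.165)² = 0.9774 kg·m²; I_B = ½(241)(0.111)² = 1.485 kg·m².
Taking A's sense as positive: L = (0.9774)(5.72) − (1.485)(25.6) = -32.42 kg·m²·rad/s.
Combined I = 0.9774 + 1.485 = 2.462 kg·m².
ω_f = L / I = -32.42 / 2.462 = -13.17 rad/s.
KE_i = ½ΣIω² = 502.5 J; KE_f = ½(2.462)(13.17)² = 213.4 J.
Fraction dissipated = (KE_i − KE_f)/KE_i = 0.5753.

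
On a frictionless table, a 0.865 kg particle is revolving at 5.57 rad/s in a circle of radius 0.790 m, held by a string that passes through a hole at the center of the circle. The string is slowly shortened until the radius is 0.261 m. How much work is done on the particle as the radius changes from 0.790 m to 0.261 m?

W ≈ 68.3 J

No torque about the axis ⇒ m r₁² ω₁ = m r₂² ω₂.
ω₂ = ω₁ (r₁/r₂)² = (5.57)(0.790/0.261)² = 51.03 rad/s.
W = ΔKE = ½m(v₂² − v₁²) = 68.35 J.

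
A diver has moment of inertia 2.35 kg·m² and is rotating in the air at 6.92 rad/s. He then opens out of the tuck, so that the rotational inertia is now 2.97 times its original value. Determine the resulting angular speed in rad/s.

ω₂ ≈ 2.33 rad/s

With no external torque about the axis, L is conserved: I₁ω₁ = I₂ω₂.
I₂ = 2.97 × 2.35 = 6.980 kg·m².
ω₂ = I₁ω₁ / I₂ = (2.350)(6.92 rad/s) / (6.980) = 2.330 rad/s.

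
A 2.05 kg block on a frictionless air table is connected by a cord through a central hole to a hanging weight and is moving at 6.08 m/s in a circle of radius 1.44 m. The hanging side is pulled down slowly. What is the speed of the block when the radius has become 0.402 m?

Central (radial) force ⇒ zero torque about the center ⇒ m v r is constant.
v₂ = v₁ r₁ / r₂ = (6.08)(1.44) / (0.402) = 21.78 m/s.

v₂ ≈ 21.8 m/s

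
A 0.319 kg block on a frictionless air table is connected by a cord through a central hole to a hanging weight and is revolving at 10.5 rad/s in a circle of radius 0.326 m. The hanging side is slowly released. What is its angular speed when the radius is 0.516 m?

The constraining force is radial, so m r² ω about the center is conserved.
ω₂ = ω₁ (r₁/r₂)² = (10.5)(0.326/0.516)² = 4.191 rad/s.

ω₂ ≈ 4.19 rad/s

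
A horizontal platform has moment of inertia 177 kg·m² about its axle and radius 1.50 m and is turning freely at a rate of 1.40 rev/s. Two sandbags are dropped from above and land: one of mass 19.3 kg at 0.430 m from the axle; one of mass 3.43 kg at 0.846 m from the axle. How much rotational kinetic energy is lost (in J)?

The added mass arrives with no angular momentum about the axle, and any external torque about the axle is negligible, so the system's angular momentum is conserved.
Added inertia Σmr² = (19.3)(0.430)² + (3.43)(0.846)² = 6.023 kg·m²; I_f = 177.0 + 6.023 = 183.0 kg·m².
ω_f = I_p ω_i / I_f = (177.0)(1.40) / 183.0 = 1.354 rev/s.
KE_i = ½(177.0)(8.796 rad/s)² = 6848 J; KE_f = ½(183.0)(8.507)² = 6623 J.

energy lost ≈ 225 J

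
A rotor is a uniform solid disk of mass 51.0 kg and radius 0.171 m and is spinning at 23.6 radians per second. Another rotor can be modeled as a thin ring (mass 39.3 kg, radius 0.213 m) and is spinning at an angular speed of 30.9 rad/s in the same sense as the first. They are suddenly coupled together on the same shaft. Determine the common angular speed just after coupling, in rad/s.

|ω_f| ≈ 28.7 rad/s

The coupling torques are internal; angular momentum about the shared axis is conserved.
Moments of inertia: I_A = ½(51.0)(0.171)² = 0.7456 kg·m²; I_B = (39.3)(0.213)² = 1.783 kg·m².
Taking A's sense as positive: L = (0.7456)(23.6) + (1.783)(30.9) = 72.69 kg·m²·rad/s.
Combined I = 0.7456 + 1.783 = 2.529 kg·m².
ω_f = L / I = 72.69 / 2.529 = 28.75 rad/s.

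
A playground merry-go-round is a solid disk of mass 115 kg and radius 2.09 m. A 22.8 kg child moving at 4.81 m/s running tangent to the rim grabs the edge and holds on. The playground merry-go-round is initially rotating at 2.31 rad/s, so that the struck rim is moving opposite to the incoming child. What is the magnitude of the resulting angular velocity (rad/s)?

|ω_f| ≈ 1.00 rad/s

About the axle the impulsive forces during the collision are internal, so angular momentum about that axis is conserved.
I_p = ½(115)(2.09)² = 251.2 kg·m². Taking the sense of the child's angular momentum as positive, L_{child} = m v R = (22.8)(4.81)(2.09) = 229.2 kg·m²/s.
L_i = −I_p ω_p + m v R = −(251.2)(2.31) + 229.2 = -351.0 kg·m²/s.
After sticking, I_f = I_p + m R² = 251.2 + (22.8)(2.09)² = 350.8 kg·m².
ω_f = L_i / I_f = -351.0 / 350.8 = -1.001 rad/s.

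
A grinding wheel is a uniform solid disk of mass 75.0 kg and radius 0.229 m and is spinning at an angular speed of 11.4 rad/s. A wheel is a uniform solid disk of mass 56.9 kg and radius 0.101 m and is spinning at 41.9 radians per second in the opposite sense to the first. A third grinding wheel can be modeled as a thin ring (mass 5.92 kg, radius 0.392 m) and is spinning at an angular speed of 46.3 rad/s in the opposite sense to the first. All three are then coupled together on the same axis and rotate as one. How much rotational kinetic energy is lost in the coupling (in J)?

ΔKE lost ≈ 1200 J

The coupling torques are internal; angular momentum about the shared axis is conserved.
Moments of inertia: I_A = ½(75.0)(0.229)² = 1.967 kg·m²; I_B = ½(56.9)(0.101)² = 0.2902 kg·m²; I_C = (5.92)(0.392)² = 0.9097 kg·m².
Taking A's sense as positive: L = (1.967)(11.4) − (0.2902)(41.9) − (0.9097)(46.3) = -31.86 kg·m²·rad/s.
Combined I = 1.967 + 0.2902 + 0.9097 = 3.166 kg·m².
ω_f = L / I = -31.86 / 3.166 = -10.06 rad/s.
KE_i = ½ΣIω² = 1358 J; KE_f = ½(3.166)(10.06)² = 160.3 J.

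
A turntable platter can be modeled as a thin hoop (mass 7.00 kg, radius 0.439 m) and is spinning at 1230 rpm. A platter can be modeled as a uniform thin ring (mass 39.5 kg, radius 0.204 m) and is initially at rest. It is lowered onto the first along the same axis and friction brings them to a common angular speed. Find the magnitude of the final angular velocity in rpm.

|ω_f| ≈ 554 rpm

The coupling torques are internal; angular momentum about the shared axis is conserved.
Moments of inertia: I_A = (7.00)(0.439)² = 1.349 kg·m²; I_B = (39.5)(0.204)² = 1.644 kg·m².
Taking A's sense as positive: L = (1.349)(1230) = 1659 kg·m²·rpm.
Combined I = 1.349 + 1.644 = 2.993 kg·m².
ω_f = L / I = 1659 / 2.993 = 554.4 rpm.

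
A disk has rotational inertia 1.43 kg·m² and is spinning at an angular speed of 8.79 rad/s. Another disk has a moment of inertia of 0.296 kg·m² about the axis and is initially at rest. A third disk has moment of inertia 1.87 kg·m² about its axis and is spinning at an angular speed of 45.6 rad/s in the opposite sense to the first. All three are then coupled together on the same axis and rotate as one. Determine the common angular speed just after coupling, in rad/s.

|ω_f| ≈ 20.2 rad/s

The coupling torques are internal; angular momentum about the shared axis is conserved.
Taking A's sense as positive: L = (1.430)(8.79) − (1.870)(45.6) = -72.70 kg·m²·rad/s.
Combined I = 1.430 + 0.2960 + 1.870 = 3.596 kg·m².
ω_f = L / I = -72.70 / 3.596 = -20.22 rad/s.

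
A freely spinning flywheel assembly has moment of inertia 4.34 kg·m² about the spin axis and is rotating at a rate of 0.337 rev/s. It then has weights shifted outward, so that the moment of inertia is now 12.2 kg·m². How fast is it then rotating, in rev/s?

ω₂ ≈ 0.120 rev/s

Angular momentum about the spin axis is conserved since the torque about it is zero.
ω₂ = I₁ω₁ / I₂ = (4.340)(0.337 rev/s) / (12.20) = 0.1199 rev/s.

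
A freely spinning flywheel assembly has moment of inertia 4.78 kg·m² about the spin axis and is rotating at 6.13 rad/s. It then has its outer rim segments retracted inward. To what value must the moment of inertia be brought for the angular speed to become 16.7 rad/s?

I₂ ≈ 1.75 kg·m²

Angular momentum about the spin axis is conserved since the torque about it is zero.
I₂ = I₁ω₁ / ω₂ = (4.78)(6.13) / (16.7) = 1.755 kg·m².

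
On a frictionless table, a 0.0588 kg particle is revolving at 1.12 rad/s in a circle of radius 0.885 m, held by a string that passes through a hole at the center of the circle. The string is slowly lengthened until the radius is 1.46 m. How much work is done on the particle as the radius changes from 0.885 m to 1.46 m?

No torque about the axis ⇒ m r₁² ω₁ = m r₂² ω₂.
ω₂ = ω₁ (r₁/r₂)² = (1.12)(0.885/1.46)² = 0.4115 rad/s.
W = ΔKE = ½m(v₂² − v₁²) = -0.01827 J.

W ≈ -0.0183 J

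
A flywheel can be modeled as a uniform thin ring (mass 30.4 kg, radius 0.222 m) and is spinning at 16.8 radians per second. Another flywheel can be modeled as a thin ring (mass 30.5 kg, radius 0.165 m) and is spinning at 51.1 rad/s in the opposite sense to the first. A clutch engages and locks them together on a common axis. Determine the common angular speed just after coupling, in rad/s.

The coupling torques are internal; angular momentum about the shared axis is conserved.
Moments of inertia: I_A = (30.4)(0.222)² = 1.498 kg·m²; I_B = (30.5)(0.165)² = 0.8304 kg·m².
Taking A's sense as positive: L = (1.498)(16.8) − (0.8304)(51.1) = -17.26 kg·m²·rad/s.
Combined I = 1.498 + 0.8304 = 2.329 kg·m².
ω_f = L / I = -17.26 / 2.329 = -7.413 rad/s.

|ω_f| ≈ 7.41 rad/s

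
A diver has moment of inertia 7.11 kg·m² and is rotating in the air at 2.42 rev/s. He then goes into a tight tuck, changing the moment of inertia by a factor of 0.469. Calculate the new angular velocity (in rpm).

With no external torque about the axis, L is conserved: I₁ω₁ = I₂ω₂.
I₂ = 0.469 × 7.11 = 3.335 kg·m².
ω₂ = I₁ω₁ / I₂ = (7.110)(2.42 rev/s) / (3.335) = 5.160 rev/s = 309.6 rpm.

ω₂ ≈ 310 rpm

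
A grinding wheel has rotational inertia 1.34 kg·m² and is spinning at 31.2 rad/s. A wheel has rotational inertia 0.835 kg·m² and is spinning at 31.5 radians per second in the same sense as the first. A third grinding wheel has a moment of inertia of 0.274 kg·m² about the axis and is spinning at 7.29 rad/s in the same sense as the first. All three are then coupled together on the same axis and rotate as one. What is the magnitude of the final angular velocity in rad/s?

|ω_f| ≈ 28.6 rad/s

The coupling torques are internal; angular momentum about the shared axis is conserved.
Taking A's sense as positive: L = (1.340)(31.2) + (0.8350)(31.5) + (0.2740)(7.29) = 70.11 kg·m²·rad/s.
Combined I = 1.340 + 0.8350 + 0.2740 = 2.449 kg·m².
ω_f = L / I = 70.11 / 2.449 = 28.63 rad/s.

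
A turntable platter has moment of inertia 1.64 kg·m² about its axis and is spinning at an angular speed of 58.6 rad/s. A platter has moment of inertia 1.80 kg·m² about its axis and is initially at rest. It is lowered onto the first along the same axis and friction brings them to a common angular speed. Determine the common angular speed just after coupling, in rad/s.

|ω_f| ≈ 27.9 rad/s

No external torque acts about the common axis, so total angular momentum is conserved.
Taking A's sense as positive: L = (1.640)(58.6) = 96.10 kg·m²·rad/s.
Combined I = 1.640 + 1.800 = 3.440 kg·m².
ω_f = L / I = 96.10 / 3.440 = 27.94 rad/s.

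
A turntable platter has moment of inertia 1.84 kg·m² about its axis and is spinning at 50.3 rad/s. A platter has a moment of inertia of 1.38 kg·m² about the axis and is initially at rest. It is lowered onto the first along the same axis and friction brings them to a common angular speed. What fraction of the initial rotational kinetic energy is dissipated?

fraction ≈ 0.429

No external torque acts about the common axis, so total angular momentum is conserved.
Taking A's sense as positive: L = (1.840)(50.3) = 92.55 kg·m²·rad/s.
Combined I = 1.840 + 1.380 = 3.220 kg·m².
ω_f = L / I = 92.55 / 3.220 = 28.74 rad/s.
KE_i = ½ΣIω² = 2328 J; KE_f = ½(3.220)(28.74)² = 1330 J.
Fraction dissipated = (KE_i − KE_f)/KE_i = 0.4286.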